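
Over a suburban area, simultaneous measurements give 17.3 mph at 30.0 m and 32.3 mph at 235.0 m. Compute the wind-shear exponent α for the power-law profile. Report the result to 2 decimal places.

α ≈ 0.30

Power law: V₂/V₁ = (z₂/z₁)^α ⇒ α = ln(V₂/V₁) / ln(z₂/z₁)
α = ln(32.3/17.3) / ln(235.0/30.0) = ln(1.8671) / ln(7.8333)
  = 0.62436 / 2.05839 = 0.30333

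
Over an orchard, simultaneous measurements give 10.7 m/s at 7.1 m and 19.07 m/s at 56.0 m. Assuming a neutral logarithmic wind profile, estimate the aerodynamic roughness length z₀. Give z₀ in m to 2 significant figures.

Log law: V(z) ∝ ln(z/z₀). With r = V₁/V₂ = 10.7/19.07 = 0.56109,
r · ln(z₂/z₀) = ln(z₁/z₀) ⇒ ln z₀ = (ln z₁ − r·ln z₂)/(1 − r)
ln z₀ = (1.96009 − 0.56109×4.02535) / 0.43891 = -0.6801
z₀ = exp(-0.6801) = 0.5066 m

z₀ ≈ 0.51 m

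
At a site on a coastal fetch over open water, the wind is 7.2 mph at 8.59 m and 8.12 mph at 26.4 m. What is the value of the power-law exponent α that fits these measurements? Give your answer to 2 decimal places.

Power law: V₂/V₁ = (z₂/z₁)^α ⇒ α = ln(V₂/V₁) / ln(z₂/z₁)
α = ln(8.12/7.2) / ln(26.4/8.59) = ln(1.1278) / ln(3.0733)
  = 0.12025 / 1.12277 = 0.10710

α ≈ 0.11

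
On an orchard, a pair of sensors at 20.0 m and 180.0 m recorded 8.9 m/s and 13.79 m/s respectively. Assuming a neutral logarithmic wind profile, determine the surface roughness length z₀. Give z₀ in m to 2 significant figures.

Log law: V(z) ∝ ln(z/z₀). With r = V₁/V₂ = 8.9/13.79 = 0.64540,
r · ln(z₂/z₀) = ln(z₁/z₀) ⇒ ln z₀ = (ln z₁ − r·ln z₂)/(1 − r)
ln z₀ = (2.99573 − 0.64540×5.19296) / 0.35460 = -1.0033
z₀ = exp(-1.0033) = 0.3667 m

z₀ ≈ 0.37 m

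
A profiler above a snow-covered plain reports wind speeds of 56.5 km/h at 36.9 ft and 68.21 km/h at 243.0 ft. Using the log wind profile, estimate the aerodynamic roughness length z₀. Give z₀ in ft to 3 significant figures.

Log law: V(z) ∝ ln(z/z₀). With r = V₁/V₂ = 56.5/68.21 = 0.82832,
r · ln(z₂/z₀) = ln(z₁/z₀) ⇒ ln z₀ = (ln z₁ − r·ln z₂)/(1 − r)
ln z₀ = (3.60821 − 0.82832×5.49306) / 0.17168 = -5.4861
z₀ = exp(-5.4861) = 0.004144 ft

z₀ ≈ 0.00414 ft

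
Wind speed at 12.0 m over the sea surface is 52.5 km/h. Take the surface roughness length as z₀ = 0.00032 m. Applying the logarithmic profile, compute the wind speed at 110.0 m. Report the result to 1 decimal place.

63.5 km/h

Log law: V(z) ∝ ln(z/z₀), so V₂/V₁ = ln(z₂/z₀) / ln(z₁/z₀).
ln(110.0/0.00032) = 12.7477, ln(12.0/0.00032) = 10.5321
V₂ = 52.5 × 12.7477/10.5321 = 52.5 × 1.2104 = 63.5441 km/h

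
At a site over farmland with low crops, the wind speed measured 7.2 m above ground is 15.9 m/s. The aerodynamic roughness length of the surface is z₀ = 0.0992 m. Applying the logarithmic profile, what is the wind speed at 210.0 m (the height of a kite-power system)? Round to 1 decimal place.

Log law: V(z) ∝ ln(z/z₀), so V₂/V₁ = ln(z₂/z₀) / ln(z₁/z₀).
ln(210.0/0.0992) = 7.6577, ln(7.2/0.0992) = 4.2847
V₂ = 15.9 × 7.6577/4.2847 = 15.9 × 1.7872 = 28.4169 m/s

28.4 m/s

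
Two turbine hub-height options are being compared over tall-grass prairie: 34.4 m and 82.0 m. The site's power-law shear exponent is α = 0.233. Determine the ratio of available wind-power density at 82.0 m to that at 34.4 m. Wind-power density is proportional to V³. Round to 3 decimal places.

Speed ratio: V_B/V_A = (z_B/z_A)^α = (82.0/34.4)^0.233 = (2.3837)^0.233 = 1.22434
Power-density ratio: P_B/P_A = (V_B/V_A)³ = (1.22434)³ = 1.83528

1.835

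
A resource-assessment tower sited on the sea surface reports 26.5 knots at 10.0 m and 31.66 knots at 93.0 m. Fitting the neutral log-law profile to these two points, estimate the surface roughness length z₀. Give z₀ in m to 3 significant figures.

z₀ ≈ 0.000106 m

Log law: V(z) ∝ ln(z/z₀). With r = V₁/V₂ = 26.5/31.66 = 0.83702,
r · ln(z₂/z₀) = ln(z₁/z₀) ⇒ ln z₀ = (ln z₁ − r·ln z₂)/(1 − r)
ln z₀ = (2.30259 − 0.83702×4.53260) / 0.16298 = -9.1500
z₀ = exp(-9.1500) = 0.0001062 m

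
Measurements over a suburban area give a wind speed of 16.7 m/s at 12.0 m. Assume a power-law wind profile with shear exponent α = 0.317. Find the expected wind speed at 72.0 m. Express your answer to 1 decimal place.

29.5 m/s

Power-law profile: V₂ = V₁ · (z₂/z₁)^α
V₂ = 16.7 × (72.0/12.0)^0.317 = 16.7 × (6.0000)^0.317
    = 16.7 × 1.7647 = 29.4707 m/s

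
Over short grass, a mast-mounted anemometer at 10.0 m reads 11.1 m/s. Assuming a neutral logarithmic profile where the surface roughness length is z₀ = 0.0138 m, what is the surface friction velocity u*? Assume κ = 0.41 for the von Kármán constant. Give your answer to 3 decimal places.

Log law: V(z) = (u*/κ) · ln(z/z₀) ⇒ u* = κ · V / ln(z/z₀)
u* = 0.41 × 11.1 / ln(10.0/0.0138) = 0.41 × 11.1 / 6.5857
   = 4.5510 / 6.5857 = 0.6910 m/s

u* ≈ 0.691 m/s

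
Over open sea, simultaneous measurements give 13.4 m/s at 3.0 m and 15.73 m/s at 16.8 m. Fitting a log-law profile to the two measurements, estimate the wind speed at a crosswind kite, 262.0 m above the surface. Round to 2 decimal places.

Log law: V ∝ ln(z/z₀). From the pair, with r = V₁/V₂ = 0.85188,
ln z₀ = (ln z₁ − r·ln z₂)/(1 − r) = (1.0986 − 0.85188×2.8214)/0.14812 = -8.8091 → z₀ = 0.0001494 m
V₃ = V₁ · ln(z₃/z₀)/ln(z₁/z₀) = 13.4 × 14.3775/9.9078 = 19.4452 m/s

19.45 m/s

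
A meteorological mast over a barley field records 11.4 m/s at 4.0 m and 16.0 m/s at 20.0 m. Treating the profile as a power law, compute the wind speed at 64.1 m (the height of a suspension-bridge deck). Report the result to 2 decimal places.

First find α: α = ln(V₂/V₁)/ln(z₂/z₁) = ln(16.0/11.4)/ln(20.0/4.0) = 0.33898/1.60944 = 0.2106
Extrapolate from 20.0 m to 64.1 m: V₃ = 16.0 × (64.1/20.0)^0.2106 = 16.0 × 1.2780 = 20.4482 m/s

20.45 m/s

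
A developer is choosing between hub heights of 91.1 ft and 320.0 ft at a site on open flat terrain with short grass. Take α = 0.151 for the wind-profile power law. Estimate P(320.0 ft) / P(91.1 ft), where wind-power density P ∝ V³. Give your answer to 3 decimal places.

Speed ratio: V_B/V_A = (z_B/z_A)^α = (320.0/91.1)^0.151 = (3.5126)^0.151 = 1.20890
Power-density ratio: P_B/P_A = (V_B/V_A)³ = (1.20890)³ = 1.76673

1.767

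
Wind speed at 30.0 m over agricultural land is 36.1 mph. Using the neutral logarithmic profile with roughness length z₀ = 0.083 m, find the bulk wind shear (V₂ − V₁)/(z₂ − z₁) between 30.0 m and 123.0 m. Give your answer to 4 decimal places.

Log law: V₂ = V₁ · ln(z₂/z₀)/ln(z₁/z₀) = 36.1 × 7.3011/5.8901 = 44.7478 mph
ΔV/Δz = (44.7478 − 36.1)/(123.0 − 30.0) = 8.6478/93.0000 = 0.09299 mph/m

0.0930 mph/m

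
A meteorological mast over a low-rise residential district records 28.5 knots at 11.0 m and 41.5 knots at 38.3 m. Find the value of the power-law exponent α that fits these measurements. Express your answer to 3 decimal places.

α ≈ 0.301

Power law: V₂/V₁ = (z₂/z₁)^α ⇒ α = ln(V₂/V₁) / ln(z₂/z₁)
α = ln(41.5/28.5) / ln(38.3/11.0) = ln(1.4561) / ln(3.4818)
  = 0.37579 / 1.24755 = 0.30122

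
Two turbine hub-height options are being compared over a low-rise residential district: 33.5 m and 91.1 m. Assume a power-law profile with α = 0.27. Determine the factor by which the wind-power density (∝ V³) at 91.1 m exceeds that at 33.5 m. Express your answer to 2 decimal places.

Speed ratio: V_B/V_A = (z_B/z_A)^α = (91.1/33.5)^0.27 = (2.7194)^0.27 = 1.31011
Power-density ratio: P_B/P_A = (V_B/V_A)³ = (1.31011)³ = 2.24866

2.25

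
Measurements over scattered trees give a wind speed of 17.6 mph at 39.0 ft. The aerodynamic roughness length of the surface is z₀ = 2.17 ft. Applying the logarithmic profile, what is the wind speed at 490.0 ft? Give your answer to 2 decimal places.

33.02 mph

Log law: V(z) ∝ ln(z/z₀), so V₂/V₁ = ln(z₂/z₀) / ln(z₁/z₀).
ln(490.0/2.17) = 5.4197, ln(39.0/2.17) = 2.8888
V₂ = 17.6 × 5.4197/2.8888 = 17.6 × 1.8761 = 33.0190 mph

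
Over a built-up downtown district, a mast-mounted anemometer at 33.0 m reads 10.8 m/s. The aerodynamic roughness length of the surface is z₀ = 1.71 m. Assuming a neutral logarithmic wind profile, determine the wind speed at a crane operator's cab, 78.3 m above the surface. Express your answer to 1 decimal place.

14.0 m/s

Log law: V(z) ∝ ln(z/z₀), so V₂/V₁ = ln(z₂/z₀) / ln(z₁/z₀).
ln(78.3/1.71) = 3.8241, ln(33.0/1.71) = 2.9600
V₂ = 10.8 × 3.8241/2.9600 = 10.8 × 1.2919 = 13.9526 m/s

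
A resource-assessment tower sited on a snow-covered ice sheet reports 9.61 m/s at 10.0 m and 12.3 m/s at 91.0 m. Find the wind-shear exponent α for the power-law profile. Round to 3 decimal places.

Power law: V₂/V₁ = (z₂/z₁)^α ⇒ α = ln(V₂/V₁) / ln(z₂/z₁)
α = ln(12.3/9.61) / ln(91.0/10.0) = ln(1.2799) / ln(9.1000)
  = 0.24680 / 2.20827 = 0.11176

α ≈ 0.112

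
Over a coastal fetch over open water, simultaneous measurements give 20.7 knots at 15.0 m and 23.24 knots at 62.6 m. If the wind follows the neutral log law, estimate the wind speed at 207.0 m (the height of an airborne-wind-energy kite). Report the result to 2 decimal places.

Log law: V ∝ ln(z/z₀). From the pair, with r = V₁/V₂ = 0.89071,
ln z₀ = (ln z₁ − r·ln z₂)/(1 − r) = (2.7081 − 0.89071×4.1368)/0.10929 = -8.9354 → z₀ = 0.0001316 m
V₃ = V₁ · ln(z₃/z₀)/ln(z₁/z₀) = 20.7 × 14.2681/11.6435 = 25.3662 knots

25.37 knots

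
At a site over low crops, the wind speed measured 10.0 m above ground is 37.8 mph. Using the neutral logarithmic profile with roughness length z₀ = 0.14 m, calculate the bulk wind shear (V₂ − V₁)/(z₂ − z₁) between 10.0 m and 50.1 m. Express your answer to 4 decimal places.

Log law: V₂ = V₁ · ln(z₂/z₀)/ln(z₁/z₀) = 37.8 × 5.8801/4.2687 = 52.0695 mph
ΔV/Δz = (52.0695 − 37.8)/(50.1 − 10.0) = 14.2695/40.1000 = 0.35585 mph/m

0.3558 mph/m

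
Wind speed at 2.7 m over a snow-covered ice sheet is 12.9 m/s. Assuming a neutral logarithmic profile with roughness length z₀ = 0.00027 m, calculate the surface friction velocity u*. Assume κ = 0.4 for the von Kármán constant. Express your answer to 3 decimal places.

Log law: V(z) = (u*/κ) · ln(z/z₀) ⇒ u* = κ · V / ln(z/z₀)
u* = 0.4 × 12.9 / ln(2.7/0.00027) = 0.4 × 12.9 / 9.2103
   = 5.1600 / 9.2103 = 0.5602 m/s

u* ≈ 0.560 m/s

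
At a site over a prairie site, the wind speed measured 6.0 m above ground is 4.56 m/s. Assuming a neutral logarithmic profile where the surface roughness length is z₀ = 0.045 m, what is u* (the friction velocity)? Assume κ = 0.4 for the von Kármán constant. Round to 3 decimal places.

u* ≈ 0.373 m/s

Log law: V(z) = (u*/κ) · ln(z/z₀) ⇒ u* = κ · V / ln(z/z₀)
u* = 0.4 × 4.56 / ln(6.0/0.045) = 0.4 × 4.56 / 4.8929
   = 1.8240 / 4.8929 = 0.3728 m/s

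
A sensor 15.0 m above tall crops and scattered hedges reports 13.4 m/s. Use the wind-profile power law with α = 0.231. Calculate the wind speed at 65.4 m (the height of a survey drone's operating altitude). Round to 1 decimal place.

Power-law profile: V₂ = V₁ · (z₂/z₁)^α
V₂ = 13.4 × (65.4/15.0)^0.231 = 13.4 × (4.3600)^0.231
    = 13.4 × 1.4051 = 18.8290 m/s

18.8 m/s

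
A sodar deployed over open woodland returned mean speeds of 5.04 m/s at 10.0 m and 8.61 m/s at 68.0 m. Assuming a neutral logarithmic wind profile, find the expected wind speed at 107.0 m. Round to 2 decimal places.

Log law: V ∝ ln(z/z₀). From the pair, with r = V₁/V₂ = 0.58537,
ln z₀ = (ln z₁ − r·ln z₂)/(1 − r) = (2.3026 − 0.58537×4.2195)/0.41463 = -0.4037 → z₀ = 0.6679 m
V₃ = V₁ · ln(z₃/z₀)/ln(z₁/z₀) = 5.04 × 5.0765/2.7062 = 9.4542 m/s

9.45 m/s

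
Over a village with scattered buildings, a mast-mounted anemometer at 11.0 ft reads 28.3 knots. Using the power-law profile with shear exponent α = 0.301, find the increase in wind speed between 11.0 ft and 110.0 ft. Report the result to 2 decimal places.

28.30 knots

Power law: V₂ = V₁ · (z₂/z₁)^α = 28.3 × (10.0000)^0.301 = 56.5961 knots
ΔV = 56.5961 − 28.3 = 28.2961 knots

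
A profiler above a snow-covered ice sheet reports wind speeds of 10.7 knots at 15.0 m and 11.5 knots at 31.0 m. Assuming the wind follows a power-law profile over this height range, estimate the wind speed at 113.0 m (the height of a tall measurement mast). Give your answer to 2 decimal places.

13.08 knots

First find α: α = ln(V₂/V₁)/ln(z₂/z₁) = ln(11.5/10.7)/ln(31.0/15.0) = 0.07210/0.72594 = 0.0993
Extrapolate from 31.0 m to 113.0 m: V₃ = 11.5 × (113.0/31.0)^0.0993 = 11.5 × 1.1371 = 13.0765 knots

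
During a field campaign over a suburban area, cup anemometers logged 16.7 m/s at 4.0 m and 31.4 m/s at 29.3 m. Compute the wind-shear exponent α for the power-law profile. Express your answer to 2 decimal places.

α ≈ 0.32

Power law: V₂/V₁ = (z₂/z₁)^α ⇒ α = ln(V₂/V₁) / ln(z₂/z₁)
α = ln(31.4/16.7) / ln(29.3/4.0) = ln(1.8802) / ln(7.3250)
  = 0.63140 / 1.99129 = 0.31708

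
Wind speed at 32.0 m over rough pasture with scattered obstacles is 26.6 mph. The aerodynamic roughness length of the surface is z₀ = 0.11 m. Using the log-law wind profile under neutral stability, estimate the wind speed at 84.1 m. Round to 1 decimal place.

Log law: V(z) ∝ ln(z/z₀), so V₂/V₁ = ln(z₂/z₀) / ln(z₁/z₀).
ln(84.1/0.11) = 6.6393, ln(32.0/0.11) = 5.6730
V₂ = 26.6 × 6.6393/5.6730 = 26.6 × 1.1703 = 31.1307 mph

31.1 mph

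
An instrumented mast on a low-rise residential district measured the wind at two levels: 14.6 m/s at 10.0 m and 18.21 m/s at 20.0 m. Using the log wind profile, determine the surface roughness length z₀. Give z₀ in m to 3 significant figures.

z₀ ≈ 0.606 m

Log law: V(z) ∝ ln(z/z₀). With r = V₁/V₂ = 14.6/18.21 = 0.80176,
r · ln(z₂/z₀) = ln(z₁/z₀) ⇒ ln z₀ = (ln z₁ − r·ln z₂)/(1 − r)
ln z₀ = (2.30259 − 0.80176×2.99573) / 0.19824 = -0.5007
z₀ = exp(-0.5007) = 0.6061 m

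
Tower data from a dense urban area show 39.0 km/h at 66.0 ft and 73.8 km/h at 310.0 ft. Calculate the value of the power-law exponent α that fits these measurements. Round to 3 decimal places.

α ≈ 0.412

Power law: V₂/V₁ = (z₂/z₁)^α ⇒ α = ln(V₂/V₁) / ln(z₂/z₁)
α = ln(73.8/39.0) / ln(310.0/66.0) = ln(1.8923) / ln(4.6970)
  = 0.63780 / 1.54692 = 0.41230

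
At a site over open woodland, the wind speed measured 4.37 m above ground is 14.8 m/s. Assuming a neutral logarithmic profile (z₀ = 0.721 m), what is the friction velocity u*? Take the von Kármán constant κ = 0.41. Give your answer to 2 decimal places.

u* ≈ 3.37 m/s

Log law: V(z) = (u*/κ) · ln(z/z₀) ⇒ u* = κ · V / ln(z/z₀)
u* = 0.41 × 14.8 / ln(4.37/0.721) = 0.41 × 14.8 / 1.8019
   = 6.0680 / 1.8019 = 3.3676 m/s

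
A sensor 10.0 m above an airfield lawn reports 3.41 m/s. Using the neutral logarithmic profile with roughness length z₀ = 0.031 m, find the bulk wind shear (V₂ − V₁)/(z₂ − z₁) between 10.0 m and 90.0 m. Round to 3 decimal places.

0.016 m/s/m

Log law: V₂ = V₁ · ln(z₂/z₀)/ln(z₁/z₀) = 3.41 × 7.9736/5.7764 = 4.7071 m/s
ΔV/Δz = (4.7071 − 3.41)/(90.0 − 10.0) = 1.2971/80.0000 = 0.01621 m/s/m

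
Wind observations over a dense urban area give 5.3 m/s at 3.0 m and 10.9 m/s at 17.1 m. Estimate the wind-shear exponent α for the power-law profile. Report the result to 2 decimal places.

α ≈ 0.41

Power law: V₂/V₁ = (z₂/z₁)^α ⇒ α = ln(V₂/V₁) / ln(z₂/z₁)
α = ln(10.9/5.3) / ln(17.1/3.0) = ln(2.0566) / ln(5.7000)
  = 0.72106 / 1.74047 = 0.41429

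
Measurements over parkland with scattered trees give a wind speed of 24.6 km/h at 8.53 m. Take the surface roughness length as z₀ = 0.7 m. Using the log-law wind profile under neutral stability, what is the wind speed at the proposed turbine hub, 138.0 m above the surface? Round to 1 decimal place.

Log law: V(z) ∝ ln(z/z₀), so V₂/V₁ = ln(z₂/z₀) / ln(z₁/z₀).
ln(138.0/0.7) = 5.2839, ln(8.53/0.7) = 2.5003
V₂ = 24.6 × 5.2839/2.5003 = 24.6 × 2.1133 = 51.9884 km/h

52.0 km/h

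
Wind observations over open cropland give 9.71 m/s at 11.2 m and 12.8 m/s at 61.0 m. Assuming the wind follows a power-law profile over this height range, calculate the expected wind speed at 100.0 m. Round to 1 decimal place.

First find α: α = ln(V₂/V₁)/ln(z₂/z₁) = ln(12.8/9.71)/ln(61.0/11.2) = 0.27629/1.69496 = 0.1630
Extrapolate from 61.0 m to 100.0 m: V₃ = 12.8 × (100.0/61.0)^0.1630 = 12.8 × 1.0839 = 13.8740 m/s

13.9 m/s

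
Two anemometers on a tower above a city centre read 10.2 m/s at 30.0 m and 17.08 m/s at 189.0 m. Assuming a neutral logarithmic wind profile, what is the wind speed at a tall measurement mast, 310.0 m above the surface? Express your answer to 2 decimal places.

Log law: V ∝ ln(z/z₀). From the pair, with r = V₁/V₂ = 0.59719,
ln z₀ = (ln z₁ − r·ln z₂)/(1 − r) = (3.4012 − 0.59719×5.2417)/0.40281 = 0.6725 → z₀ = 1.959 m
V₃ = V₁ · ln(z₃/z₀)/ln(z₁/z₀) = 10.2 × 5.0641/2.7287 = 18.9297 m/s

18.93 m/s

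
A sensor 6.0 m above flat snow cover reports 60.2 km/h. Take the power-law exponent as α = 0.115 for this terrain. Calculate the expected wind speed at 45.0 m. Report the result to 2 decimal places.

Power-law profile: V₂ = V₁ · (z₂/z₁)^α
V₂ = 60.2 × (45.0/6.0)^0.115 = 60.2 × (7.5000)^0.115
    = 60.2 × 1.2608 = 75.8977 km/h

75.90 km/h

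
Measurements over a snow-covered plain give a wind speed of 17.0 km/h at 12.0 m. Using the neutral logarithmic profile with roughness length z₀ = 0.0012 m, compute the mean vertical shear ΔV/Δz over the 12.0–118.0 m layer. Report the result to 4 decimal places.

0.0398 km/h/m

Log law: V₂ = V₁ · ln(z₂/z₀)/ln(z₁/z₀) = 17.0 × 11.4961/9.2103 = 21.2190 km/h
ΔV/Δz = (21.2190 − 17.0)/(118.0 − 12.0) = 4.2190/106.0000 = 0.03980 km/h/m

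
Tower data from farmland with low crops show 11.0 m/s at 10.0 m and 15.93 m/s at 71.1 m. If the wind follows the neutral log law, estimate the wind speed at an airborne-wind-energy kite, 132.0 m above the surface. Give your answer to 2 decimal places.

17.49 m/s

Log law: V ∝ ln(z/z₀). From the pair, with r = V₁/V₂ = 0.69052,
ln z₀ = (ln z₁ − r·ln z₂)/(1 − r) = (2.3026 − 0.69052×4.2641)/0.30948 = -2.0740 → z₀ = 0.1257 m
V₃ = V₁ · ln(z₃/z₀)/ln(z₁/z₀) = 11.0 × 6.9568/4.3766 = 17.4851 m/s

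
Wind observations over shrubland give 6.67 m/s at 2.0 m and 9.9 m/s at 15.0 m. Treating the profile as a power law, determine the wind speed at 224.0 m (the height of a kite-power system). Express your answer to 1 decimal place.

16.8 m/s

First find α: α = ln(V₂/V₁)/ln(z₂/z₁) = ln(9.9/6.67)/ln(15.0/2.0) = 0.39491/2.01490 = 0.1960
Extrapolate from 15.0 m to 224.0 m: V₃ = 9.9 × (224.0/15.0)^0.1960 = 9.9 × 1.6988 = 16.8177 m/s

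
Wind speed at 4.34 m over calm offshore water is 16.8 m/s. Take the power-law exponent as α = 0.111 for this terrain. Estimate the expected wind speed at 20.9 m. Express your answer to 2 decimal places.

Power-law profile: V₂ = V₁ · (z₂/z₁)^α
V₂ = 16.8 × (20.9/4.34)^0.111 = 16.8 × (4.8157)^0.111
    = 16.8 × 1.1906 = 20.0025 m/s

20.00 m/s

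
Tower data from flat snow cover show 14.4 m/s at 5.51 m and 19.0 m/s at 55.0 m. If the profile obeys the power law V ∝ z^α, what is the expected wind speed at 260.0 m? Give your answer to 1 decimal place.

22.9 m/s

First find α: α = ln(V₂/V₁)/ln(z₂/z₁) = ln(19.0/14.4)/ln(55.0/5.51) = 0.27721/2.30077 = 0.1205
Extrapolate from 55.0 m to 260.0 m: V₃ = 19.0 × (260.0/55.0)^0.1205 = 19.0 × 1.2058 = 22.9105 m/s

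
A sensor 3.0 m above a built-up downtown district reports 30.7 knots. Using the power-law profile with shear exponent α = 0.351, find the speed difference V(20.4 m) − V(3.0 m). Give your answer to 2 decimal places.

Power law: V₂ = V₁ · (z₂/z₁)^α = 30.7 × (6.8000)^0.351 = 60.1657 knots
ΔV = 60.1657 − 30.7 = 29.4657 knots

29.47 knots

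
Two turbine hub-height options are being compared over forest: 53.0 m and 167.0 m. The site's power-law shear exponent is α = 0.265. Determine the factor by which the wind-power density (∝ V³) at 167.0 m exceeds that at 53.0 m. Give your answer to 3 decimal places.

Speed ratio: V_B/V_A = (z_B/z_A)^α = (167.0/53.0)^0.265 = (3.1509)^0.265 = 1.35546
Power-density ratio: P_B/P_A = (V_B/V_A)³ = (1.35546)³ = 2.49035

2.490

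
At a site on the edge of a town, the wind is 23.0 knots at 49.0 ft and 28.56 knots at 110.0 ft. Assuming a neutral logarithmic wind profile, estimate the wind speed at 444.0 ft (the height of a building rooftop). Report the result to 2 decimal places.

38.15 knots

Log law: V ∝ ln(z/z₀). From the pair, with r = V₁/V₂ = 0.80532,
ln z₀ = (ln z₁ − r·ln z₂)/(1 − r) = (3.8918 − 0.80532×4.7005)/0.19468 = 0.5466 → z₀ = 1.727 ft
V₃ = V₁ · ln(z₃/z₀)/ln(z₁/z₀) = 23.0 × 5.5492/3.3452 = 38.1538 knots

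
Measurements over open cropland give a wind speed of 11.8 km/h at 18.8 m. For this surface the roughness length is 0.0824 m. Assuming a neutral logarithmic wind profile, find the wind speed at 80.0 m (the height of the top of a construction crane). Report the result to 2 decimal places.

14.95 km/h

Log law: V(z) ∝ ln(z/z₀), so V₂/V₁ = ln(z₂/z₀) / ln(z₁/z₀).
ln(80.0/0.0824) = 6.8782, ln(18.8/0.0824) = 5.4300
V₂ = 11.8 × 6.8782/5.4300 = 11.8 × 1.2667 = 14.9470 km/h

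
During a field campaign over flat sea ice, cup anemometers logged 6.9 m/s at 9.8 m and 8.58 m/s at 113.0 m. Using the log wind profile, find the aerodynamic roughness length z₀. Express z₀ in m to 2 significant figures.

z₀ ≈ 0.00043 m

Log law: V(z) ∝ ln(z/z₀). With r = V₁/V₂ = 6.9/8.58 = 0.80420,
r · ln(z₂/z₀) = ln(z₁/z₀) ⇒ ln z₀ = (ln z₁ − r·ln z₂)/(1 − r)
ln z₀ = (2.28238 − 0.80420×4.72739) / 0.19580 = -7.7596
z₀ = exp(-7.7596) = 0.0004266 m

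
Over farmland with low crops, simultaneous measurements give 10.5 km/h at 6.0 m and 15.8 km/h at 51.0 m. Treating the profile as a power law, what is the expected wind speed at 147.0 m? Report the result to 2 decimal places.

19.34 km/h

First find α: α = ln(V₂/V₁)/ln(z₂/z₁) = ln(15.8/10.5)/ln(51.0/6.0) = 0.40863/2.14007 = 0.1909
Extrapolate from 51.0 m to 147.0 m: V₃ = 15.8 × (147.0/51.0)^0.1909 = 15.8 × 1.2240 = 19.3394 km/h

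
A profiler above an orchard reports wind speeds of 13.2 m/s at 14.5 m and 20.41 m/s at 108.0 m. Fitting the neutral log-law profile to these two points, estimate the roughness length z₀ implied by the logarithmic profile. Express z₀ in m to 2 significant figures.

z₀ ≈ 0.37 m

Log law: V(z) ∝ ln(z/z₀). With r = V₁/V₂ = 13.2/20.41 = 0.64674,
r · ln(z₂/z₀) = ln(z₁/z₀) ⇒ ln z₀ = (ln z₁ − r·ln z₂)/(1 − r)
ln z₀ = (2.67415 − 0.64674×4.68213) / 0.35326 = -1.0020
z₀ = exp(-1.0020) = 0.3671 m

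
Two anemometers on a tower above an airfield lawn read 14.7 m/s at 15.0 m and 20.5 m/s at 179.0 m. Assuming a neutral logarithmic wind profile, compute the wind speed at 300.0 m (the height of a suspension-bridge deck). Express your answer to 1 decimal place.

21.7 m/s

Log law: V ∝ ln(z/z₀). From the pair, with r = V₁/V₂ = 0.71707,
ln z₀ = (ln z₁ − r·ln z₂)/(1 − r) = (2.7081 − 0.71707×5.1874)/0.28293 = -3.5758 → z₀ = 0.02799 m
V₃ = V₁ · ln(z₃/z₀)/ln(z₁/z₀) = 14.7 × 9.2796/6.2838 = 21.7080 m/s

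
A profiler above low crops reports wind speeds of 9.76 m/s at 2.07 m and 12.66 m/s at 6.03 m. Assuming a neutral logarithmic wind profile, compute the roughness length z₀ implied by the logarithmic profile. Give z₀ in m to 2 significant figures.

z₀ ≈ 0.057 m

Log law: V(z) ∝ ln(z/z₀). With r = V₁/V₂ = 9.76/12.66 = 0.77093,
r · ln(z₂/z₀) = ln(z₁/z₀) ⇒ ln z₀ = (ln z₁ − r·ln z₂)/(1 − r)
ln z₀ = (0.72755 − 0.77093×1.79675) / 0.22907 = -2.8709
z₀ = exp(-2.8709) = 0.05665 m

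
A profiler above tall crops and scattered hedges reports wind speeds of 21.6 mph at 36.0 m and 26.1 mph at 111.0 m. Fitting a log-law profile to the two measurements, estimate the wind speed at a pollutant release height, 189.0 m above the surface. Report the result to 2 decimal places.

Log law: V ∝ ln(z/z₀). From the pair, with r = V₁/V₂ = 0.82759,
ln z₀ = (ln z₁ − r·ln z₂)/(1 − r) = (3.5835 − 0.82759×4.7095)/0.17241 = -1.8213 → z₀ = 0.1618 m
V₃ = V₁ · ln(z₃/z₀)/ln(z₁/z₀) = 21.6 × 7.0631/5.4049 = 28.2270 mph

28.23 mph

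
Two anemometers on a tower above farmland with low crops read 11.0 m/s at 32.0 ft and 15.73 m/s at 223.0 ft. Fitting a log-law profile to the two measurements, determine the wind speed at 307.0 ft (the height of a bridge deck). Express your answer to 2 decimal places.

16.51 m/s

Log law: V ∝ ln(z/z₀). From the pair, with r = V₁/V₂ = 0.69930,
ln z₀ = (ln z₁ − r·ln z₂)/(1 − r) = (3.4657 − 0.69930×5.4072)/0.30070 = -1.0492 → z₀ = 0.3502 ft
V₃ = V₁ · ln(z₃/z₀)/ln(z₁/z₀) = 11.0 × 6.7761/4.5150 = 16.5088 m/s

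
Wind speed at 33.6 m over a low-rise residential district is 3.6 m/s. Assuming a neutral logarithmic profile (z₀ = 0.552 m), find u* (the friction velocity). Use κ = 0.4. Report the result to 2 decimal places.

Log law: V(z) = (u*/κ) · ln(z/z₀) ⇒ u* = κ · V / ln(z/z₀)
u* = 0.4 × 3.6 / ln(33.6/0.552) = 0.4 × 3.6 / 4.1087
   = 1.4400 / 4.1087 = 0.3505 m/s

u* ≈ 0.35 m/s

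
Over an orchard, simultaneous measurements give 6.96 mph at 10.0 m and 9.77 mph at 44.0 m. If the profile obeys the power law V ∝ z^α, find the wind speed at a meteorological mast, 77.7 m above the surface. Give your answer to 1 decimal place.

11.1 mph

First find α: α = ln(V₂/V₁)/ln(z₂/z₁) = ln(9.77/6.96)/ln(44.0/10.0) = 0.33914/1.48160 = 0.2289
Extrapolate from 44.0 m to 77.7 m: V₃ = 9.77 × (77.7/44.0)^0.2289 = 9.77 × 1.1390 = 11.1282 mph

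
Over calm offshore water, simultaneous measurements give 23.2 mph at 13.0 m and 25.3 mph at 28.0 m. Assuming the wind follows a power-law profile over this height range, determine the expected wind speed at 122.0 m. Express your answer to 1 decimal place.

29.9 mph

First find α: α = ln(V₂/V₁)/ln(z₂/z₁) = ln(25.3/23.2)/ln(28.0/13.0) = 0.08665/0.76726 = 0.1129
Extrapolate from 28.0 m to 122.0 m: V₃ = 25.3 × (122.0/28.0)^0.1129 = 25.3 × 1.1808 = 29.8752 mph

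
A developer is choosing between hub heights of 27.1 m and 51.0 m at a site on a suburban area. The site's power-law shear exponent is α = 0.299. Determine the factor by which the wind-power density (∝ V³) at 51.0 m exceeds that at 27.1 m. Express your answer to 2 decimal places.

1.76

Speed ratio: V_B/V_A = (z_B/z_A)^α = (51.0/27.1)^0.299 = (1.8819)^0.299 = 1.20811
Power-density ratio: P_B/P_A = (V_B/V_A)³ = (1.20811)³ = 1.76326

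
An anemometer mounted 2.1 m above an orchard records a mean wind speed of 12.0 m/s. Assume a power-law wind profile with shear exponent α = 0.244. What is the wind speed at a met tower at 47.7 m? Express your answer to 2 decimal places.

25.71 m/s

Power-law profile: V₂ = V₁ · (z₂/z₁)^α
V₂ = 12.0 × (47.7/2.1)^0.244 = 12.0 × (22.7143)^0.244
    = 12.0 × 2.1426 = 25.7110 m/s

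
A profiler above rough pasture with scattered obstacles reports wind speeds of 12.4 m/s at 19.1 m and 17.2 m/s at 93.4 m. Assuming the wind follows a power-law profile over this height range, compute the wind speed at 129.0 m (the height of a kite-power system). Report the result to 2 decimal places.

18.38 m/s

First find α: α = ln(V₂/V₁)/ln(z₂/z₁) = ln(17.2/12.4)/ln(93.4/19.1) = 0.32721/1.58720 = 0.2062
Extrapolate from 93.4 m to 129.0 m: V₃ = 17.2 × (129.0/93.4)^0.2062 = 17.2 × 1.0688 = 18.3840 m/s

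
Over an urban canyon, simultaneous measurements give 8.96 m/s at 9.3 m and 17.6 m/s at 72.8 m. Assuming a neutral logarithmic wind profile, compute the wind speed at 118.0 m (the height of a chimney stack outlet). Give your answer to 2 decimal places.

Log law: V ∝ ln(z/z₀). From the pair, with r = V₁/V₂ = 0.50909,
ln z₀ = (ln z₁ − r·ln z₂)/(1 − r) = (2.2300 − 0.50909×4.2877)/0.49091 = 0.0961 → z₀ = 1.101 m
V₃ = V₁ · ln(z₃/z₀)/ln(z₁/z₀) = 8.96 × 4.6746/2.1339 = 19.6279 m/s

19.63 m/s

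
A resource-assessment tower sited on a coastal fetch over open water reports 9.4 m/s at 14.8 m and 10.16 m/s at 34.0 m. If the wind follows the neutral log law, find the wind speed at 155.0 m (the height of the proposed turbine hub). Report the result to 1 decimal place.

Log law: V ∝ ln(z/z₀). From the pair, with r = V₁/V₂ = 0.92520,
ln z₀ = (ln z₁ − r·ln z₂)/(1 − r) = (2.6946 − 0.92520×3.5264)/0.07480 = -7.5926 → z₀ = 0.0005042 m
V₃ = V₁ · ln(z₃/z₀)/ln(z₁/z₀) = 9.4 × 12.6360/10.2872 = 11.5462 m/s

11.5 m/s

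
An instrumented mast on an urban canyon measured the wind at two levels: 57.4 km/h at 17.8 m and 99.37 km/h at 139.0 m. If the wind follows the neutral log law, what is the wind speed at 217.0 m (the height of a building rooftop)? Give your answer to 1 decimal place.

108.5 km/h

Log law: V ∝ ln(z/z₀). From the pair, with r = V₁/V₂ = 0.57764,
ln z₀ = (ln z₁ − r·ln z₂)/(1 − r) = (2.8792 − 0.57764×4.9345)/0.42236 = 0.0683 → z₀ = 1.071 m
V₃ = V₁ · ln(z₃/z₀)/ln(z₁/z₀) = 57.4 × 5.3116/2.8109 = 108.4658 km/h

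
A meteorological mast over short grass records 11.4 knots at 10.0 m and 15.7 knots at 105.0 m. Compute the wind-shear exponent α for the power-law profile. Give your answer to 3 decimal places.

Power law: V₂/V₁ = (z₂/z₁)^α ⇒ α = ln(V₂/V₁) / ln(z₂/z₁)
α = ln(15.7/11.4) / ln(105.0/10.0) = ln(1.3772) / ln(10.5000)
  = 0.32005 / 2.35138 = 0.13611

α ≈ 0.136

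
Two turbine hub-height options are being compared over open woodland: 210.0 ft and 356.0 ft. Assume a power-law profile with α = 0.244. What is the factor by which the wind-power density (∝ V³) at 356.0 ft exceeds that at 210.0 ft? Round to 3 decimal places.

Speed ratio: V_B/V_A = (z_B/z_A)^α = (356.0/210.0)^0.244 = (1.6952)^0.244 = 1.13745
Power-density ratio: P_B/P_A = (V_B/V_A)³ = (1.13745)³ = 1.47162

1.472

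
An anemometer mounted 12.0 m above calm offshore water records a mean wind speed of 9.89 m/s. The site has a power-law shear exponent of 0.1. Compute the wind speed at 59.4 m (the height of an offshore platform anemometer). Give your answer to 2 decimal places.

Power-law profile: V₂ = V₁ · (z₂/z₁)^α
V₂ = 9.89 × (59.4/12.0)^0.1 = 9.89 × (4.9500)^0.1
    = 9.89 × 1.1734 = 11.6053 m/s

11.61 m/s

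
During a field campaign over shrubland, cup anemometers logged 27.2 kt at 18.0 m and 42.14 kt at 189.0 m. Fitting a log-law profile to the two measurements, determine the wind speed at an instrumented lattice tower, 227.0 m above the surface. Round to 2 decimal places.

43.30 kt

Log law: V ∝ ln(z/z₀). From the pair, with r = V₁/V₂ = 0.64547,
ln z₀ = (ln z₁ − r·ln z₂)/(1 − r) = (2.8904 − 0.64547×5.2417)/0.35453 = -1.3906 → z₀ = 0.2489 m
V₃ = V₁ · ln(z₃/z₀)/ln(z₁/z₀) = 27.2 × 6.8155/4.2810 = 43.3040 kt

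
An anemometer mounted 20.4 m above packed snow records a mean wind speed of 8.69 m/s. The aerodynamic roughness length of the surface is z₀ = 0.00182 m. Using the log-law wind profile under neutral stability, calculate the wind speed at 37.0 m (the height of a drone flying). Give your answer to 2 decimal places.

Log law: V(z) ∝ ln(z/z₀), so V₂/V₁ = ln(z₂/z₀) / ln(z₁/z₀).
ln(37.0/0.00182) = 9.9198, ln(20.4/0.00182) = 9.3245
V₂ = 8.69 × 9.9198/9.3245 = 8.69 × 1.0639 = 9.2449 m/s

9.24 m/s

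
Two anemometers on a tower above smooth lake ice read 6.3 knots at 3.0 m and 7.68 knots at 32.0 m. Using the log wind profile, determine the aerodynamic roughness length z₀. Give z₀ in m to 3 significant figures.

z₀ ≈ 0.0000608 m

Log law: V(z) ∝ ln(z/z₀). With r = V₁/V₂ = 6.3/7.68 = 0.82031,
r · ln(z₂/z₀) = ln(z₁/z₀) ⇒ ln z₀ = (ln z₁ − r·ln z₂)/(1 − r)
ln z₀ = (1.09861 − 0.82031×3.46574) / 0.17969 = -9.7078
z₀ = exp(-9.7078) = 0.00006081 m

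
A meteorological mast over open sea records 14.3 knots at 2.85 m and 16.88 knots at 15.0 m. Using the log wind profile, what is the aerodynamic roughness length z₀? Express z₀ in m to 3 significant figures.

Log law: V(z) ∝ ln(z/z₀). With r = V₁/V₂ = 14.3/16.88 = 0.84716,
r · ln(z₂/z₀) = ln(z₁/z₀) ⇒ ln z₀ = (ln z₁ − r·ln z₂)/(1 − r)
ln z₀ = (1.04732 − 0.84716×2.70805) / 0.15284 = -8.1575
z₀ = exp(-8.1575) = 0.0002866 m

z₀ ≈ 0.000287 m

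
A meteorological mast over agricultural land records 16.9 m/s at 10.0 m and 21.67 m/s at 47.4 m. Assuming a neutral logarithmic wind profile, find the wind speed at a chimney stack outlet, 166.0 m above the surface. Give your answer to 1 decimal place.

25.5 m/s

Log law: V ∝ ln(z/z₀). From the pair, with r = V₁/V₂ = 0.77988,
ln z₀ = (ln z₁ − r·ln z₂)/(1 − r) = (2.3026 − 0.77988×3.8586)/0.22012 = -3.2104 → z₀ = 0.04034 m
V₃ = V₁ · ln(z₃/z₀)/ln(z₁/z₀) = 16.9 × 8.3224/5.5130 = 25.5122 m/s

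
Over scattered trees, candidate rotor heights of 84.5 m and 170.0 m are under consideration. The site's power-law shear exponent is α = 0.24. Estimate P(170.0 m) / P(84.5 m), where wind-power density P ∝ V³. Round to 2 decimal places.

1.65

Speed ratio: V_B/V_A = (z_B/z_A)^α = (170.0/84.5)^0.24 = (2.0118)^0.24 = 1.18267
Power-density ratio: P_B/P_A = (V_B/V_A)³ = (1.18267)³ = 1.65419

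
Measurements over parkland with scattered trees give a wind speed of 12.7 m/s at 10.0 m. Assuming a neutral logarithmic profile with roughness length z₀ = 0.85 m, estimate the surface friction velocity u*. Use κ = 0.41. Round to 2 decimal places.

Log law: V(z) = (u*/κ) · ln(z/z₀) ⇒ u* = κ · V / ln(z/z₀)
u* = 0.41 × 12.7 / ln(10.0/0.85) = 0.41 × 12.7 / 2.4651
   = 5.2070 / 2.4651 = 2.1123 m/s

u* ≈ 2.11 m/s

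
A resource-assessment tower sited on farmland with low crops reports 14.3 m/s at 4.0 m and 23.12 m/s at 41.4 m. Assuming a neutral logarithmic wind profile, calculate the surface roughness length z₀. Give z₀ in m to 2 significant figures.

Log law: V(z) ∝ ln(z/z₀). With r = V₁/V₂ = 14.3/23.12 = 0.61851,
r · ln(z₂/z₀) = ln(z₁/z₀) ⇒ ln z₀ = (ln z₁ − r·ln z₂)/(1 − r)
ln z₀ = (1.38629 − 0.61851×3.72328) / 0.38149 = -2.4027
z₀ = exp(-2.4027) = 0.09047 m

z₀ ≈ 0.090 m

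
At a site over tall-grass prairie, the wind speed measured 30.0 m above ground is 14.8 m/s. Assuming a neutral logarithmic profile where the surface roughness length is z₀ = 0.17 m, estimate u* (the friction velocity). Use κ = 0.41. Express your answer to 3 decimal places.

u* ≈ 1.173 m/s

Log law: V(z) = (u*/κ) · ln(z/z₀) ⇒ u* = κ · V / ln(z/z₀)
u* = 0.41 × 14.8 / ln(30.0/0.17) = 0.41 × 14.8 / 5.1732
   = 6.0680 / 5.1732 = 1.1730 m/s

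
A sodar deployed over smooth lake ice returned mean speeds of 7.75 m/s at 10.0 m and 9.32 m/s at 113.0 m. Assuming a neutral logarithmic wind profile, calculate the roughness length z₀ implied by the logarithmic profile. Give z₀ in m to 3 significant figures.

Log law: V(z) ∝ ln(z/z₀). With r = V₁/V₂ = 7.75/9.32 = 0.83155,
r · ln(z₂/z₀) = ln(z₁/z₀) ⇒ ln z₀ = (ln z₁ − r·ln z₂)/(1 − r)
ln z₀ = (2.30259 − 0.83155×4.72739) / 0.16845 = -9.6670
z₀ = exp(-9.6670) = 0.00006334 m

z₀ ≈ 0.0000633 m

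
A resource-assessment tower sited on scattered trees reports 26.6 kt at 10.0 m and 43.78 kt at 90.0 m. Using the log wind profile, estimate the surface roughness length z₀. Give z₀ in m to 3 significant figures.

z₀ ≈ 0.333 m

Log law: V(z) ∝ ln(z/z₀). With r = V₁/V₂ = 26.6/43.78 = 0.60758,
r · ln(z₂/z₀) = ln(z₁/z₀) ⇒ ln z₀ = (ln z₁ − r·ln z₂)/(1 − r)
ln z₀ = (2.30259 − 0.60758×4.49981) / 0.39242 = -1.0994
z₀ = exp(-1.0994) = 0.3331 m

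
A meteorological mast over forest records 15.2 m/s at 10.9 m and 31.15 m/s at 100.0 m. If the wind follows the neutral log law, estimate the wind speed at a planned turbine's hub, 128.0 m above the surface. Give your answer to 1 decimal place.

Log law: V ∝ ln(z/z₀). From the pair, with r = V₁/V₂ = 0.48796,
ln z₀ = (ln z₁ − r·ln z₂)/(1 − r) = (2.3888 − 0.48796×4.6052)/0.51204 = 0.2766 → z₀ = 1.319 m
V₃ = V₁ · ln(z₃/z₀)/ln(z₁/z₀) = 15.2 × 4.5755/2.1122 = 32.9265 m/s

32.9 m/s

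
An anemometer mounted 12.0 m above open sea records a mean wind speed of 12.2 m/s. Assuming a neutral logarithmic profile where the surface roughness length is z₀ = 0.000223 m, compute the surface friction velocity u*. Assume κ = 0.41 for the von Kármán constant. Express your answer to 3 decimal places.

Log law: V(z) = (u*/κ) · ln(z/z₀) ⇒ u* = κ · V / ln(z/z₀)
u* = 0.41 × 12.2 / ln(12.0/0.000223) = 0.41 × 12.2 / 10.8932
   = 5.0020 / 10.8932 = 0.4592 m/s

u* ≈ 0.459 m/s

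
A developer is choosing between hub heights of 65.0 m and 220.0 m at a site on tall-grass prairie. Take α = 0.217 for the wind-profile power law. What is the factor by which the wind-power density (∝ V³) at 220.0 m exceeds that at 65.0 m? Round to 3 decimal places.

2.212

Speed ratio: V_B/V_A = (z_B/z_A)^α = (220.0/65.0)^0.217 = (3.3846)^0.217 = 1.30288
Power-density ratio: P_B/P_A = (V_B/V_A)³ = (1.30288)³ = 2.21162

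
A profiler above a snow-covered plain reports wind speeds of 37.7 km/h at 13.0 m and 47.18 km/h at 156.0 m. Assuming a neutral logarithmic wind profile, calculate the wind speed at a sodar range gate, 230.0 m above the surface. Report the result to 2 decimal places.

48.66 km/h

Log law: V ∝ ln(z/z₀). From the pair, with r = V₁/V₂ = 0.79907,
ln z₀ = (ln z₁ − r·ln z₂)/(1 − r) = (2.5649 − 0.79907×5.0499)/0.20093 = -7.3170 → z₀ = 0.0006641 m
V₃ = V₁ · ln(z₃/z₀)/ln(z₁/z₀) = 37.7 × 12.7551/9.8820 = 48.6611 km/h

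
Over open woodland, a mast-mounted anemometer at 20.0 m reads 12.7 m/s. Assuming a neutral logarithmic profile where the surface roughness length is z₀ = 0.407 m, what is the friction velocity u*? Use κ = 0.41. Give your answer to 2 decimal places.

u* ≈ 1.34 m/s

Log law: V(z) = (u*/κ) · ln(z/z₀) ⇒ u* = κ · V / ln(z/z₀)
u* = 0.41 × 12.7 / ln(20.0/0.407) = 0.41 × 12.7 / 3.8947
   = 5.2070 / 3.8947 = 1.3370 m/s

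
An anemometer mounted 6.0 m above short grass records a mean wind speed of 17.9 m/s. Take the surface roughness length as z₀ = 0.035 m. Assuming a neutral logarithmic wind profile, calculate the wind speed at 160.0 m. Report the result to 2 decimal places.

Log law: V(z) ∝ ln(z/z₀), so V₂/V₁ = ln(z₂/z₀) / ln(z₁/z₀).
ln(160.0/0.035) = 8.4276, ln(6.0/0.035) = 5.1442
V₂ = 17.9 × 8.4276/5.1442 = 17.9 × 1.6383 = 29.3252 m/s

29.33 m/s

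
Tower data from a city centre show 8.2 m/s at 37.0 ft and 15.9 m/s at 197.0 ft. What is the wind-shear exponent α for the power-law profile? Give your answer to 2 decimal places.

Power law: V₂/V₁ = (z₂/z₁)^α ⇒ α = ln(V₂/V₁) / ln(z₂/z₁)
α = ln(15.9/8.2) / ln(197.0/37.0) = ln(1.9390) / ln(5.3243)
  = 0.66218 / 1.67229 = 0.39598

α ≈ 0.40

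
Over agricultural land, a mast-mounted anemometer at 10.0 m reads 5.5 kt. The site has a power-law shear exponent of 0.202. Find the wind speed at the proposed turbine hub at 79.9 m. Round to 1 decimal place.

8.4 kt

Power-law profile: V₂ = V₁ · (z₂/z₁)^α
V₂ = 5.5 × (79.9/10.0)^0.202 = 5.5 × (7.9900)^0.202
    = 5.5 × 1.5216 = 8.3691 kt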